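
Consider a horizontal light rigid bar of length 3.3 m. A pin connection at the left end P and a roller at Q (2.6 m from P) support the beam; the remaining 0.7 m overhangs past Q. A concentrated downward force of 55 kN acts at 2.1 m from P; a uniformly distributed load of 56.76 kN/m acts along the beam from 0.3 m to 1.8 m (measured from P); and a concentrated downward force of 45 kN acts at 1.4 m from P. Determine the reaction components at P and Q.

Resultant of the distributed load: 56.76 × 1.5 = 85.14 kN at 1.05 m from P.
Taking moments about P: Q_y·2.6 − 55·2.1 − (56.76·1.5)·1.05 − 45·1.4 = 0 → Q_y = 267.897/2.6 = 103.037 ≈ 103.0 kN.
ΣF_y = 0: P_y + 103.037 − 55 − 56.76·1.5 − 45 = 0 → P_y = 82.10 kN.
ΣF_x = 0: no horizontal applied forces, so P_x = 0.

P_x = 0, P_y = 82.10 kN, Q_y = 103.0 kN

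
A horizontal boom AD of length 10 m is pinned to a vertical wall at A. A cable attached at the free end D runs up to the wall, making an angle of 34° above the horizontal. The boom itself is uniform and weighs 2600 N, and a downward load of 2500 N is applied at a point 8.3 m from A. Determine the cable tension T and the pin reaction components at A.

T = 6035 N, A_x = 5004 N, A_y = 1725 N

ΣM about A: T·sin34°·10 − 2600·5 − 2500·8.3 = 0 → T = 33750/(10·0.559193) = 6035.48 ≈ 6035 N.
ΣF_x = 0: A_x − T·cos34° = 0 → A_x = 6035.48 × 0.829038 = 5004 N.
ΣF_y = 0: A_y + T·sin34° − 2600 − 2500 = 0 → A_y = 5100 − 6035.48 × 0.559193 = 1725 N.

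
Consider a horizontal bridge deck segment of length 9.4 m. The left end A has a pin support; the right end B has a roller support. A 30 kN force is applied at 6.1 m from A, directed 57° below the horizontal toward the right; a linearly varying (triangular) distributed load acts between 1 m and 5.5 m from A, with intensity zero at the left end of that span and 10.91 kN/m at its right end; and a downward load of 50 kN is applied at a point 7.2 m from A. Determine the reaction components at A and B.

A_x = -16.34 kN, A_y = 34.64 kN, B_y = 65.07 kN

Resultant of the triangular load: ½ × 10.91 × 4.5 = 24.5475 kN, acting at 4 m from A (one-third of the span from the peak).
Taking moments about A: B_y·9.4 − 30·sin57°·6.1 − (½·10.91·4.5)·4 − 50·7.2 = 0 → B_y = 611.667/9.4 = 65.071 ≈ 65.07 kN.
ΣF_y = 0: A_y + 65.071 − 30·sin57° − ½·10.91·4.5 − 50 = 0 → A_y = 34.64 kN.
ΣF_x = 0: A_x + 30·cos57° = 0 → A_x = -16.34 kN.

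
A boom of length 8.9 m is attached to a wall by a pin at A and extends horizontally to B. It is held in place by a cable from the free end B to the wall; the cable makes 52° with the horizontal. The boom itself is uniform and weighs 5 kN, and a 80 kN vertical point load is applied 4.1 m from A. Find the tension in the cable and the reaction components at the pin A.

T = 49.94 kN, A_x = 30.75 kN, A_y = 45.65 kN

ΣM about A: T·sin52°·8.9 − 5·4.45 − 80·4.1 = 0 → T = 350.25/(8.9·0.788011) = 49.9408 ≈ 49.94 kN.
ΣF_x = 0: A_x − T·cos52° = 0 → A_x = 49.9408 × 0.615661 = 30.75 kN.
ΣF_y = 0: A_y + T·sin52° − 5 − 80 = 0 → A_y = 85 − 49.9408 × 0.788011 = 45.65 kN.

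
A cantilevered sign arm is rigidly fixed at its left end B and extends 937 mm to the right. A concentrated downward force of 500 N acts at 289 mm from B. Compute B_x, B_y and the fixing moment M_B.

ΣF_x = 0: B_x = 0.
ΣF_y = 0: B_y − 500 = 0 → B_y = 500.0 N.
ΣM about B: M_B − 500·289 = 0 → M_B = 144500 N·mm.

B_x = 0, B_y = 500.0 N, M_B = 144500 N·mm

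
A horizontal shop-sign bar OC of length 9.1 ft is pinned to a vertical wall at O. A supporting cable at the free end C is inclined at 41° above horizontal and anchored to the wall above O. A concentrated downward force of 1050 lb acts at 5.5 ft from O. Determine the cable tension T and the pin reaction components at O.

ΣM about O: T·sin41°·9.1 − 1050·5.5 = 0 → T = 5775/(9.1·0.656059) = 967.315 ≈ 967.3 lb.
ΣF_x = 0: O_x − T·cos41° = 0 → O_x = 967.315 × 0.75471 = 730.0 lb.
ΣF_y = 0: O_y + T·sin41° − 1050 = 0 → O_y = 1050 − 967.315 × 0.656059 = 415.4 lb.

T = 967.3 lb, O_x = 730.0 lb, O_y = 415.4 lb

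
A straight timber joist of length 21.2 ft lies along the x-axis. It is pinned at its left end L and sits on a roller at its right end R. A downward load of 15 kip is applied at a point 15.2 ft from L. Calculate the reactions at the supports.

L_x = 0, L_y = 4.245 kip, R_y = 10.75 kip

Taking moments about L: R_y·21.2 − 15·15.2 = 0 → R_y = 228/21.2 = 10.7547 ≈ 10.75 kip.
ΣF_y = 0: L_y + 10.7547 − 15 = 0 → L_y = 4.245 kip.
ΣF_x = 0: no horizontal applied forces, so L_x = 0.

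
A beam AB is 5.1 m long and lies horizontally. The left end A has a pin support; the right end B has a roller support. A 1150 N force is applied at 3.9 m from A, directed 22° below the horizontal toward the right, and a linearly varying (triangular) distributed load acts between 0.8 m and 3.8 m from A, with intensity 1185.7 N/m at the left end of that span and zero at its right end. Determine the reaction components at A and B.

A_x = -1066 N, A_y = 1252 N, B_y = 957.2 N

Resultant of the triangular load: ½ × 1185.7 × 3 = 1778.55 N, acting at 1.8 m from A (one-third of the span from the peak).
Moments about A: B_y·5.1 − 1150·sin22°·3.9 − (½·1185.7·3)·1.8 = 0 → B_y = 4881.5/5.1 = 957.157 ≈ 957.2 N.
ΣF_y = 0: A_y + 957.157 − 1150·sin22° − ½·1185.7·3 = 0 → A_y = 1252 N.
ΣF_x = 0: A_x + 1150·cos22° = 0 → A_x = -1066 N.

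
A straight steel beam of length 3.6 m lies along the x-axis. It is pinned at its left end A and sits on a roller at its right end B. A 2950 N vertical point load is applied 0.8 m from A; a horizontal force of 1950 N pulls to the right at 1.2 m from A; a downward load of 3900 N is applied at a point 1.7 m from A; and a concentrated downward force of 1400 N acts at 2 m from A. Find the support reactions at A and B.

Moments about A: B_y·3.6 − 2950·0.8 − 3900·1.7 − 1400·2 = 0 → B_y = 11790/3.6 = 3275 N.
ΣF_y = 0: A_y + 3275 − 2950 − 3900 − 1400 = 0 → A_y = 4975 N.
ΣF_x = 0: A_x + 1950 = 0 → A_x = -1950 N.

A_x = -1950 N, A_y = 4975 N, B_y = 3275 N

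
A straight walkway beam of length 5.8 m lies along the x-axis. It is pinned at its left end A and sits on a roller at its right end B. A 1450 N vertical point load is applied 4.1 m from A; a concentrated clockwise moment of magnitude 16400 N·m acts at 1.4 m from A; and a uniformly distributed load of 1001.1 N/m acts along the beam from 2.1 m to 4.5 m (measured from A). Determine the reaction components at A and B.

A_x = 0, A_y = -1367 N, B_y = 5220 N

Resultant of the distributed load: 1001.1 × 2.4 = 2402.64 N at 3.3 m from A.
ΣM about A: B_y·5.8 − 1450·4.1 − 16400 − (1001.1·2.4)·3.3 = 0 → B_y = 30273.712/5.8 = 5219.61 ≈ 5220 N.
ΣF_y = 0: A_y + 5219.61 − 1450 − 1001.1·2.4 = 0 → A_y = -1367 N.
ΣF_x = 0: no horizontal applied forces, so A_x = 0.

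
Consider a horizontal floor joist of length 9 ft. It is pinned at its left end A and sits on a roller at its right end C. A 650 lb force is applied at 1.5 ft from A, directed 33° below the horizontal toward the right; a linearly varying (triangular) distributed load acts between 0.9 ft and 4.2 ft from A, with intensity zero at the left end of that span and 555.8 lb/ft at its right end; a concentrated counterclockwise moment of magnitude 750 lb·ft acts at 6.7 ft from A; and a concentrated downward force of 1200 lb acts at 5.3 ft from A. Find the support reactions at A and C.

A_x = -545.1 lb, A_y = 1473 lb, C_y = 998.2 lb

Resultant of the triangular load: ½ × 555.8 × 3.3 = 917.07 lb, acting at 3.1 ft from A (one-third of the span from the peak).
Taking moments about A: C_y·9 − 650·sin33°·1.5 − (½·555.8·3.3)·3.1 + 750 − 1200·5.3 = 0 → C_y = 8983.94/9 = 998.216 ≈ 998.2 lb.
ΣF_y = 0: A_y + 998.216 − 650·sin33° − ½·555.8·3.3 − 1200 = 0 → A_y = 1473 lb.
ΣF_x = 0: A_x + 650·cos33° = 0 → A_x = -545.1 lb.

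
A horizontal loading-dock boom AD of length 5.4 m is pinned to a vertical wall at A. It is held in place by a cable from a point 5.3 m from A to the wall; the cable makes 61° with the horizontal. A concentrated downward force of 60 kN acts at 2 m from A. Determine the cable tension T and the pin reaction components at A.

ΣM about A: T·sin61°·5.3 − 60·2 = 0 → T = 120/(5.3·0.87462) = 25.8873 ≈ 25.89 kN.
ΣF_x = 0: A_x − T·cos61° = 0 → A_x = 25.8873 × 0.48481 = 12.55 kN.
ΣF_y = 0: A_y + T·sin61° − 60 = 0 → A_y = 60 − 25.8873 × 0.87462 = 37.36 kN.

T = 25.89 kN, A_x = 12.55 kN, A_y = 37.36 kN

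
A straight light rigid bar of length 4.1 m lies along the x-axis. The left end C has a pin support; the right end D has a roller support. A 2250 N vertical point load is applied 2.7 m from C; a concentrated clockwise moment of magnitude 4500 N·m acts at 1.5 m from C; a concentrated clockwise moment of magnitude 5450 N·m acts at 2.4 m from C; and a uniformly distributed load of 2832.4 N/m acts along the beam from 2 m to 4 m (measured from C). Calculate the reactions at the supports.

Resultant of the distributed load: 2832.4 × 2 = 5664.8 N at 3 m from C.
Taking moments about C: D_y·4.1 − 2250·2.7 − 4500 − 5450 − (2832.4·2)·3 = 0 → D_y = 33019.4/4.1 = 8053.51 ≈ 8054 N.
ΣF_y = 0: C_y + 8053.51 − 2250 − 2832.4·2 = 0 → C_y = -138.7 N.
ΣF_x = 0: no horizontal applied forces, so C_x = 0.

C_x = 0, C_y = -138.7 N, D_y = 8054 N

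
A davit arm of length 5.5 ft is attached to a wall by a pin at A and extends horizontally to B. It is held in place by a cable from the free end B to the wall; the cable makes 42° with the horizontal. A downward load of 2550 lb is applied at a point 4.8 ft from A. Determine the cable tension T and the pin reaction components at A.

ΣM about A: T·sin42°·5.5 − 2550·4.8 = 0 → T = 12240/(5.5·0.669131) = 3325.89 ≈ 3326 lb.
ΣF_x = 0: A_x − T·cos42° = 0 → A_x = 3325.89 × 0.743145 = 2472 lb.
ΣF_y = 0: A_y + T·sin42° − 2550 = 0 → A_y = 2550 − 3325.89 × 0.669131 = 324.5 lb.

T = 3326 lb, A_x = 2472 lb, A_y = 324.5 lb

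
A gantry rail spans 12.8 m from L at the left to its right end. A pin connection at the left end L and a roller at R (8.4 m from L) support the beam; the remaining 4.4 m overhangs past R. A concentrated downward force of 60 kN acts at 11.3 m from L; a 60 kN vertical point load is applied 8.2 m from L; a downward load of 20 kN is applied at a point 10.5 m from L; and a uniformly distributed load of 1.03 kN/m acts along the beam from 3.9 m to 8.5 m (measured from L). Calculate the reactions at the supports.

L_x = 0, L_y = -23.04 kN, R_y = 167.8 kN

Resultant of the distributed load: 1.03 × 4.6 = 4.738 kN at 6.2 m from L.
Taking moments about L: R_y·8.4 − 60·11.3 − 60·8.2 − 20·10.5 − (1.03·4.6)·6.2 = 0 → R_y = 1409.3756/8.4 = 167.783 ≈ 167.8 kN.
ΣF_y = 0: L_y + 167.783 − 60 − 60 − 20 − 1.03·4.6 = 0 → L_y = -23.04 kN.
ΣF_x = 0: no horizontal applied forces, so L_x = 0.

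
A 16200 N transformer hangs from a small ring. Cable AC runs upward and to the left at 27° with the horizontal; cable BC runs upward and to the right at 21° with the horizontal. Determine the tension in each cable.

ΣF_x = 0: −T_AC·cos27° + T_BC·cos21° = 0 → T_BC = 0.954397·T_AC.
ΣF_y = 0: T_AC·sin27° + T_BC·sin21° = 16200.
Substitute: T_AC·(0.45399 + 0.954397·0.358368) = 16200 → T_AC = 20351.4 ≈ 20350 N.
Then T_BC = 0.954397 × 20351.4 = 19420 N.

T_AC = 20350 N, T_BC = 19420 N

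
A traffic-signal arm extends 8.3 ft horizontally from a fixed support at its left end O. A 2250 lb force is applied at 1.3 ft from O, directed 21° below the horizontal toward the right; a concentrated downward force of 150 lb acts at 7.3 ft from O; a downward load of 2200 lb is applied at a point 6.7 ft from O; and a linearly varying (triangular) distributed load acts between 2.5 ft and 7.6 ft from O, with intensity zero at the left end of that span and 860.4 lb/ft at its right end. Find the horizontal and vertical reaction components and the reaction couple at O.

Resultant of the triangular load: ½ × 860.4 × 5.1 = 2194.02 lb, acting at 5.9 ft from O (one-third of the span from the peak).
ΣF_x = 0: O_x + 2250·cos21° = 0 → O_x = -2101 lb.
ΣF_y = 0: O_y − 2250·sin21° − 150 − 2200 − ½·860.4·5.1 = 0 → O_y = 5350 lb.
ΣM about O: M_O − 2250·sin21°·1.3 − 150·7.3 − 2200·6.7 − (½·860.4·5.1)·5.9 = 0 → M_O = 29830 lb·ft.

O_x = -2101 lb, O_y = 5350 lb, M_O = 29830 lb·ft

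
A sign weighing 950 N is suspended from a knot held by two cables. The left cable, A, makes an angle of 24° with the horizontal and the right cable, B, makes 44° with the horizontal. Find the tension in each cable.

T_A = 737.0 N, T_B = 936.0 N

ΣF_x = 0: −T_A·cos24° + T_B·cos44° = 0 → T_B = 1.26998·T_A.
ΣF_y = 0: T_A·sin24° + T_B·sin44° = 950.
Substitute: T_A·(0.406737 + 1.26998·0.694658) = 950 → T_A = 737.04 ≈ 737.0 N.
Then T_B = 1.26998 × 737.04 = 936.0 N.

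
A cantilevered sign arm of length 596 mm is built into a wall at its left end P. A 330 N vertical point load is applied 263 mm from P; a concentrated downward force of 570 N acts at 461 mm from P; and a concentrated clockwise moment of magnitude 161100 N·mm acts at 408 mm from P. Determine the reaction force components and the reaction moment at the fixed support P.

ΣF_x = 0: P_x = 0.
ΣF_y = 0: P_y − 330 − 570 = 0 → P_y = 900.0 N.
ΣM about P: M_P − 330·263 − 570·461 − 161100 = 0 → M_P = 510700 N·mm.

P_x = 0, P_y = 900.0 N, M_P = 510700 N·mm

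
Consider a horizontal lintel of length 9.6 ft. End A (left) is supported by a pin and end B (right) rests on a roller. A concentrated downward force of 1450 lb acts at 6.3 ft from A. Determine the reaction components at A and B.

A_x = 0, A_y = 498.4 lb, B_y = 951.6 lb

Taking moments about A: B_y·9.6 − 1450·6.3 = 0 → B_y = 9135/9.6 = 951.562 ≈ 951.6 lb.
ΣF_y = 0: A_y + 951.562 − 1450 = 0 → A_y = 498.4 lb.
ΣF_x = 0: no horizontal applied forces, so A_x = 0.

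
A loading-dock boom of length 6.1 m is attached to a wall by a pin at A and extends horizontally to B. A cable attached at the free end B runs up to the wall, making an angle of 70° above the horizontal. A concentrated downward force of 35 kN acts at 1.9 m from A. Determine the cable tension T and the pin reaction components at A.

T = 11.60 kN, A_x = 3.968 kN, A_y = 24.10 kN

ΣM about A: T·sin70°·6.1 − 35·1.9 = 0 → T = 66.5/(6.1·0.939693) = 11.6013 ≈ 11.60 kN.
ΣF_x = 0: A_x − T·cos70° = 0 → A_x = 11.6013 × 0.34202 = 3.968 kN.
ΣF_y = 0: A_y + T·sin70° − 35 = 0 → A_y = 35 − 11.6013 × 0.939693 = 24.10 kN.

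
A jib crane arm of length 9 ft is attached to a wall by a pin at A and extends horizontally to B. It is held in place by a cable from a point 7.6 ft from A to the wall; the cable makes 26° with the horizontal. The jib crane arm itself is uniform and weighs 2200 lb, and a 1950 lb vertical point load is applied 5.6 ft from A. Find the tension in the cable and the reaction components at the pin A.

ΣM about A: T·sin26°·7.6 − 2200·4.5 − 1950·5.6 = 0 → T = 20820/(7.6·0.438371) = 6249.21 ≈ 6249 lb.
ΣF_x = 0: A_x − T·cos26° = 0 → A_x = 6249.21 × 0.898794 = 5617 lb.
ΣF_y = 0: A_y + T·sin26° − 2200 − 1950 = 0 → A_y = 4150 − 6249.21 × 0.438371 = 1411 lb.

T = 6249 lb, A_x = 5617 lb, A_y = 1411 lb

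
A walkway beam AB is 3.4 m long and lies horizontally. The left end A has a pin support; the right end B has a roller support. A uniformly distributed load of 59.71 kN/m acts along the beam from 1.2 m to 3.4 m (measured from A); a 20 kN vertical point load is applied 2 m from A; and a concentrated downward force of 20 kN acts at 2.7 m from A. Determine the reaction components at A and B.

A_x = 0, A_y = 54.85 kN, B_y = 116.5 kN

Resultant of the distributed load: 59.71 × 2.2 = 131.362 kN at 2.3 m from A.
Taking moments about A: B_y·3.4 − (59.71·2.2)·2.3 − 20·2 − 20·2.7 = 0 → B_y = 396.1326/3.4 = 116.51 ≈ 116.5 kN.
ΣF_y = 0: A_y + 116.51 − 59.71·2.2 − 20 − 20 = 0 → A_y = 54.85 kN.
ΣF_x = 0: no horizontal applied forces, so A_x = 0.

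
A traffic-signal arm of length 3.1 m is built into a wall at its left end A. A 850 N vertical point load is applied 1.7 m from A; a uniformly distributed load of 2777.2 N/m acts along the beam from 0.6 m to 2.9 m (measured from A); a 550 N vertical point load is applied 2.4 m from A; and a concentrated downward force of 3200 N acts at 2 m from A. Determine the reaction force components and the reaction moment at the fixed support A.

A_x = 0, A_y = 10990 N, M_A = 20340 N·m

Resultant of the distributed load: 2777.2 × 2.3 = 6387.56 N at 1.75 m from A.
ΣF_x = 0: A_x = 0.
ΣF_y = 0: A_y − 850 − 2777.2·2.3 − 550 − 3200 = 0 → A_y = 10990 N.
ΣM about A: M_A − 850·1.7 − (2777.2·2.3)·1.75 − 550·2.4 − 3200·2 = 0 → M_A = 20340 N·m.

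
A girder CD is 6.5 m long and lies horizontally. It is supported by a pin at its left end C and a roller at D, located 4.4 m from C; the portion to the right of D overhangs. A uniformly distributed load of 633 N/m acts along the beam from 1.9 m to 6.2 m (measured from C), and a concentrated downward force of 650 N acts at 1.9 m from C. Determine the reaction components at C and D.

Resultant of the distributed load: 633 × 4.3 = 2721.9 N at 4.05 m from C.
Taking moments about C: D_y·4.4 − (633·4.3)·4.05 − 650·1.9 = 0 → D_y = 12258.695/4.4 = 2786.07 ≈ 2786 N.
ΣF_y = 0: C_y + 2786.07 − 633·4.3 − 650 = 0 → C_y = 585.8 N.
ΣF_x = 0: no horizontal applied forces, so C_x = 0.

C_x = 0, C_y = 585.8 N, D_y = 2786 N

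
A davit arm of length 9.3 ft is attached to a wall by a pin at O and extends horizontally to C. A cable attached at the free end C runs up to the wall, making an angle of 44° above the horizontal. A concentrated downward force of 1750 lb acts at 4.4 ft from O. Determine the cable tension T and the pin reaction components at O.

ΣM about O: T·sin44°·9.3 − 1750·4.4 = 0 → T = 7700/(9.3·0.694658) = 1191.89 ≈ 1192 lb.
ΣF_x = 0: O_x − T·cos44° = 0 → O_x = 1191.89 × 0.71934 = 857.4 lb.
ΣF_y = 0: O_y + T·sin44° − 1750 = 0 → O_y = 1750 − 1191.89 × 0.694658 = 922.0 lb.

T = 1192 lb, O_x = 857.4 lb, O_y = 922.0 lb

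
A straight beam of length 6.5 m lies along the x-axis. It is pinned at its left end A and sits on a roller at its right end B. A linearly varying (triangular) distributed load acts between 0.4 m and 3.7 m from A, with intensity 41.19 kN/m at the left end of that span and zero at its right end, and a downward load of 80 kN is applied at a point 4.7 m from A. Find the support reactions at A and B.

A_x = 0, A_y = 74.43 kN, B_y = 73.53 kN

Resultant of the triangular load: ½ × 41.19 × 3.3 = 67.9635 kN, acting at 1.5 m from A (one-third of the span from the peak).
ΣM about A: B_y·6.5 − (½·41.19·3.3)·1.5 − 80·4.7 = 0 → B_y = 477.94525/6.5 = 73.53 kN.
ΣF_y = 0: A_y + 73.53 − ½·41.19·3.3 − 80 = 0 → A_y = 74.43 kN.
ΣF_x = 0: no horizontal applied forces, so A_x = 0.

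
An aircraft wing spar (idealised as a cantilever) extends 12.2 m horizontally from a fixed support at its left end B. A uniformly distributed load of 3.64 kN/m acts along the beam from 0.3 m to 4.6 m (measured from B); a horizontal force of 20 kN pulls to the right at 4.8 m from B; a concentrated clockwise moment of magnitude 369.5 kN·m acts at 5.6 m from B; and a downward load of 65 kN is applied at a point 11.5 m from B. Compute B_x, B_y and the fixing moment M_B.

Resultant of the distributed load: 3.64 × 4.3 = 15.652 kN at 2.45 m from B.
ΣF_x = 0: B_x + 20 = 0 → B_x = -20.00 kN.
ΣF_y = 0: B_y − 3.64·4.3 − 65 = 0 → B_y = 80.65 kN.
ΣM about B: M_B − (3.64·4.3)·2.45 − 369.5 − 65·11.5 = 0 → M_B = 1155 kN·m.

B_x = -20.00 kN, B_y = 80.65 kN, M_B = 1155 kN·m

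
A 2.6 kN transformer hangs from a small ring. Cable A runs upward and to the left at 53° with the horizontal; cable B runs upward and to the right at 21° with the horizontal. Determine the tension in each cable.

T_A = 2.525 kN, T_B = 1.628 kN

ΣF_x = 0: −T_A·cos53° + T_B·cos21° = 0 → T_B = 0.644631·T_A.
ΣF_y = 0: T_A·sin53° + T_B·sin21° = 2.6.
Substitute: T_A·(0.798636 + 0.644631·0.358368) = 2.6 → T_A = 2.52513 ≈ 2.525 kN.
Then T_B = 0.644631 × 2.52513 = 1.628 kN.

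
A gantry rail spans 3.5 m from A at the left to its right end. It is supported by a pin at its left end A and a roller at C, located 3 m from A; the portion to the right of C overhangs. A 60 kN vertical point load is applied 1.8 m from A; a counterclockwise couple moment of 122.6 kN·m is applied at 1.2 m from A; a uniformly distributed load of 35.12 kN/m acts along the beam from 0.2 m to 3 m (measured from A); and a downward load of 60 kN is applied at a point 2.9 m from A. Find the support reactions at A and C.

A_x = 0, A_y = 112.8 kN, C_y = 105.6 kN

Resultant of the distributed load: 35.12 × 2.8 = 98.336 kN at 1.6 m from A.
ΣM about A: C_y·3 − 60·1.8 + 122.6 − (35.12·2.8)·1.6 − 60·2.9 = 0 → C_y = 316.7376/3 = 105.579 ≈ 105.6 kN.
ΣF_y = 0: A_y + 105.579 − 60 − 35.12·2.8 − 60 = 0 → A_y = 112.8 kN.
ΣF_x = 0: no horizontal applied forces, so A_x = 0.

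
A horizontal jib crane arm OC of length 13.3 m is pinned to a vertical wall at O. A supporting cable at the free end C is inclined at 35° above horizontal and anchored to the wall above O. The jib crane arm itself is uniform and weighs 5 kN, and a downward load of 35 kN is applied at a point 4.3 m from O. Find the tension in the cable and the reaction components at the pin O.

ΣM about O: T·sin35°·13.3 − 5·6.65 − 35·4.3 = 0 → T = 183.75/(13.3·0.573576) = 24.0871 ≈ 24.09 kN.
ΣF_x = 0: O_x − T·cos35° = 0 → O_x = 24.0871 × 0.819152 = 19.73 kN.
ΣF_y = 0: O_y + T·sin35° − 5 − 35 = 0 → O_y = 40 − 24.0871 × 0.573576 = 26.18 kN.

T = 24.09 kN, O_x = 19.73 kN, O_y = 26.18 kN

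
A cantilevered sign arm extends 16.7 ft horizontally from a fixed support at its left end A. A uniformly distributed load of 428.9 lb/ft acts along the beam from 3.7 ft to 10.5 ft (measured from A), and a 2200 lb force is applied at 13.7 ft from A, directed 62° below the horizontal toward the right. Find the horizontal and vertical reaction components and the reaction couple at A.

A_x = -1033 lb, A_y = 4859 lb, M_A = 47320 lb·ft

Resultant of the distributed load: 428.9 × 6.8 = 2916.52 lb at 7.1 ft from A.
ΣF_x = 0: A_x + 2200·cos62° = 0 → A_x = -1033 lb.
ΣF_y = 0: A_y − 428.9·6.8 − 2200·sin62° = 0 → A_y = 4859 lb.
ΣM about A: M_A − (428.9·6.8)·7.1 − 2200·sin62°·13.7 = 0 → M_A = 47320 lb·ft.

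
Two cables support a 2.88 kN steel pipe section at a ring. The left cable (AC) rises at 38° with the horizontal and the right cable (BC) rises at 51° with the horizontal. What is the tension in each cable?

ΣF_x = 0: −T_AC·cos38° + T_BC·cos51° = 0 → T_BC = 1.25216·T_AC.
ΣF_y = 0: T_AC·sin38° + T_BC·sin51° = 2.88.
Substitute: T_AC·(0.615661 + 1.25216·0.777146) = 2.88 → T_AC = 1.81272 ≈ 1.813 kN.
Then T_BC = 1.25216 × 1.81272 = 2.270 kN.

T_AC = 1.813 kN, T_BC = 2.270 kN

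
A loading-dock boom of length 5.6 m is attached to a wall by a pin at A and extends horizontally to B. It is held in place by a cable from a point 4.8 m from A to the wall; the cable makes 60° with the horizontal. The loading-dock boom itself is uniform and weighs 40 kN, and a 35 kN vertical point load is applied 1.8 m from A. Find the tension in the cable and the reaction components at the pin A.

ΣM about A: T·sin60°·4.8 − 40·2.8 − 35·1.8 = 0 → T = 175/(4.8·0.866025) = 42.0985 ≈ 42.10 kN.
ΣF_x = 0: A_x − T·cos60° = 0 → A_x = 42.0985 × 0.5 = 21.05 kN.
ΣF_y = 0: A_y + T·sin60° − 40 − 35 = 0 → A_y = 75 − 42.0985 × 0.866025 = 38.54 kN.

T = 42.10 kN, A_x = 21.05 kN, A_y = 38.54 kN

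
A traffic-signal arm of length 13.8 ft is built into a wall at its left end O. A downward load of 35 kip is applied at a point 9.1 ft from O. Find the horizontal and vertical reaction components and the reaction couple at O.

O_x = 0, O_y = 35.00 kip, M_O = 318.5 kip·ft

ΣF_x = 0: O_x = 0.
ΣF_y = 0: O_y − 35 = 0 → O_y = 35.00 kip.
ΣM about O: M_O − 35·9.1 = 0 → M_O = 318.5 kip·ft.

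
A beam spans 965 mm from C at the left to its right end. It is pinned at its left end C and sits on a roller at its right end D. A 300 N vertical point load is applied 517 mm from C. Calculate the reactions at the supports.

ΣM about C: D_y·965 − 300·517 = 0 → D_y = 155100/965 = 160.725 ≈ 160.7 N.
ΣF_y = 0: C_y + 160.725 − 300 = 0 → C_y = 139.3 N.
ΣF_x = 0: no horizontal applied forces, so C_x = 0.

C_x = 0, C_y = 139.3 N, D_y = 160.7 N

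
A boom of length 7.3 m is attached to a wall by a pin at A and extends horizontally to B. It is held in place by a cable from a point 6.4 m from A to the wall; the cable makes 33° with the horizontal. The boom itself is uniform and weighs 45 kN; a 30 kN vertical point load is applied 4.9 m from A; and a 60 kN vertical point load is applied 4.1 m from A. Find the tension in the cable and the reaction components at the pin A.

ΣM about A: T·sin33°·6.4 − 45·3.65 − 30·4.9 − 60·4.1 = 0 → T = 557.25/(6.4·0.544639) = 159.868 ≈ 159.9 kN.
ΣF_x = 0: A_x − T·cos33° = 0 → A_x = 159.868 × 0.838671 = 134.1 kN.
ΣF_y = 0: A_y + T·sin33° − 45 − 30 − 60 = 0 → A_y = 135 − 159.868 × 0.544639 = 47.93 kN.

T = 159.9 kN, A_x = 134.1 kN, A_y = 47.93 kN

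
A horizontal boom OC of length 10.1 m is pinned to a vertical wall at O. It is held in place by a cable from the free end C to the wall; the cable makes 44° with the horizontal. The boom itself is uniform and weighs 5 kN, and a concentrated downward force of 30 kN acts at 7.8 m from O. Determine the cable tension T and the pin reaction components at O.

T = 36.95 kN, O_x = 26.58 kN, O_y = 9.332 kN

ΣM about O: T·sin44°·10.1 − 5·5.05 − 30·7.8 = 0 → T = 259.25/(10.1·0.694658) = 36.951 ≈ 36.95 kN.
ΣF_x = 0: O_x − T·cos44° = 0 → O_x = 36.951 × 0.71934 = 26.58 kN.
ΣF_y = 0: O_y + T·sin44° − 5 − 30 = 0 → O_y = 35 − 36.951 × 0.694658 = 9.332 kN.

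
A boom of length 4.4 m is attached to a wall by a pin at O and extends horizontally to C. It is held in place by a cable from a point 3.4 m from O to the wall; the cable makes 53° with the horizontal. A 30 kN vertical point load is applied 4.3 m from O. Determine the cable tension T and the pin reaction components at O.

ΣM about O: T·sin53°·3.4 − 30·4.3 = 0 → T = 129/(3.4·0.798636) = 47.5075 ≈ 47.51 kN.
ΣF_x = 0: O_x − T·cos53° = 0 → O_x = 47.5075 × 0.601815 = 28.59 kN.
ΣF_y = 0: O_y + T·sin53° − 30 = 0 → O_y = 30 − 47.5075 × 0.798636 = -7.941 kN.

T = 47.51 kN, O_x = 28.59 kN, O_y = -7.941 kN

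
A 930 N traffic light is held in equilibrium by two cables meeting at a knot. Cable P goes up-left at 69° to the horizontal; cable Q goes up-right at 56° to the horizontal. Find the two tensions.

T_P = 634.9 N, T_Q = 406.9 N

ΣF_x = 0: −T_P·cos69° + T_Q·cos56° = 0 → T_Q = 0.640866·T_P.
ΣF_y = 0: T_P·sin69° + T_Q·sin56° = 930.
Substitute: T_P·(0.93358 + 0.640866·0.829038) = 930 → T_P = 634.863 ≈ 634.9 N.
Then T_Q = 0.640866 × 634.863 = 406.9 N.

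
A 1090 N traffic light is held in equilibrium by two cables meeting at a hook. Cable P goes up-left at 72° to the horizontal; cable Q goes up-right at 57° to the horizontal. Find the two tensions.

T_P = 763.9 N, T_Q = 433.4 N

ΣF_x = 0: −T_P·cos72° + T_Q·cos57° = 0 → T_Q = 0.567379·T_P.
ΣF_y = 0: T_P·sin72° + T_Q·sin57° = 1090.
Substitute: T_P·(0.951057 + 0.567379·0.838671) = 1090 → T_P = 763.893 ≈ 763.9 N.
Then T_Q = 0.567379 × 763.893 = 433.4 N.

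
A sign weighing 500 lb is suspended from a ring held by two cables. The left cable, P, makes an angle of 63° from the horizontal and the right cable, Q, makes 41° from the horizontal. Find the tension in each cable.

ΣF_x = 0: −T_P·cos63° + T_Q·cos41° = 0 → T_Q = 0.601543·T_P.
ΣF_y = 0: T_P·sin63° + T_Q·sin41° = 500.
Substitute: T_P·(0.891007 + 0.601543·0.656059) = 500 → T_P = 388.907 ≈ 388.9 lb.
Then T_Q = 0.601543 × 388.907 = 233.9 lb.

T_P = 388.9 lb, T_Q = 233.9 lb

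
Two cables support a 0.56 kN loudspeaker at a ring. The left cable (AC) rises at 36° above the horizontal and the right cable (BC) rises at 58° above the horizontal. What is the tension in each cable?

T_AC = 0.2975 kN, T_BC = 0.4542 kN

ΣF_x = 0: −T_AC·cos36° + T_BC·cos58° = 0 → T_BC = 1.52668·T_AC.
ΣF_y = 0: T_AC·sin36° + T_BC·sin58° = 0.56.
Substitute: T_AC·(0.587785 + 1.52668·0.848048) = 0.56 → T_AC = 0.297479 ≈ 0.2975 kN.
Then T_BC = 1.52668 × 0.297479 = 0.4542 kN.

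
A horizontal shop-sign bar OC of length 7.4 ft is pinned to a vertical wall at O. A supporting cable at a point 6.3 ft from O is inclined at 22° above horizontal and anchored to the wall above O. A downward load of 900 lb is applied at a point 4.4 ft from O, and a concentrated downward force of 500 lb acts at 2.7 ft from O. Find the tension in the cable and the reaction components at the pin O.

ΣM about O: T·sin22°·6.3 − 900·4.4 − 500·2.7 = 0 → T = 5310/(6.3·0.374607) = 2249.98 ≈ 2250 lb.
ΣF_x = 0: O_x − T·cos22° = 0 → O_x = 2249.98 × 0.927184 = 2086 lb.
ΣF_y = 0: O_y + T·sin22° − 900 − 500 = 0 → O_y = 1400 − 2249.98 × 0.374607 = 557.1 lb.

T = 2250 lb, O_x = 2086 lb, O_y = 557.1 lb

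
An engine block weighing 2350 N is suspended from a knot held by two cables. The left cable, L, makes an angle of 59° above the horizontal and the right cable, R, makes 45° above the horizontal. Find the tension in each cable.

T_L = 1713 N, T_R = 1247 N

ΣF_x = 0: −T_L·cos59° + T_R·cos45° = 0 → T_R = 0.728374·T_L.
ΣF_y = 0: T_L·sin59° + T_R·sin45° = 2350.
Substitute: T_L·(0.857167 + 0.728374·0.707107) = 2350 → T_L = 1712.57 ≈ 1713 N.
Then T_R = 0.728374 × 1712.57 = 1247 N.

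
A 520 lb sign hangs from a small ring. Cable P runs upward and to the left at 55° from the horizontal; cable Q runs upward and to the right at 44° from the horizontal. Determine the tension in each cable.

T_P = 378.7 lb, T_Q = 302.0 lb

ΣF_x = 0: −T_P·cos55° + T_Q·cos44° = 0 → T_Q = 0.797365·T_P.
ΣF_y = 0: T_P·sin55° + T_Q·sin44° = 520.
Substitute: T_P·(0.819152 + 0.797365·0.694658) = 520 → T_P = 378.719 ≈ 378.7 lb.
Then T_Q = 0.797365 × 378.719 = 302.0 lb.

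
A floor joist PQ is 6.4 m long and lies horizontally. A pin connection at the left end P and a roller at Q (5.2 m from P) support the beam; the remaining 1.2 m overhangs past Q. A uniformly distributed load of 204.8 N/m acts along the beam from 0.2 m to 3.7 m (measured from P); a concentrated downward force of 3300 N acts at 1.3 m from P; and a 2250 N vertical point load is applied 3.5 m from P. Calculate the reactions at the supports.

P_x = 0, P_y = 3659 N, Q_y = 2608 N

Resultant of the distributed load: 204.8 × 3.5 = 716.8 N at 1.95 m from P.
Moments about P: Q_y·5.2 − (204.8·3.5)·1.95 − 3300·1.3 − 2250·3.5 = 0 → Q_y = 13562.76/5.2 = 2608.22 ≈ 2608 N.
ΣF_y = 0: P_y + 2608.22 − 204.8·3.5 − 3300 − 2250 = 0 → P_y = 3659 N.
ΣF_x = 0: no horizontal applied forces, so P_x = 0.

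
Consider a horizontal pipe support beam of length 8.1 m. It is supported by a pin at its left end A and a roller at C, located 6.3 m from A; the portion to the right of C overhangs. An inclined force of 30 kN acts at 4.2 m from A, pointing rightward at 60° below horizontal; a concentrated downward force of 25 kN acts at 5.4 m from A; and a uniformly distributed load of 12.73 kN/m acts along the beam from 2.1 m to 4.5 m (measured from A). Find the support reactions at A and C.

A_x = -15.00 kN, A_y = 26.78 kN, C_y = 54.75 kN

Resultant of the distributed load: 12.73 × 2.4 = 30.552 kN at 3.3 m from A.
ΣM about A: C_y·6.3 − 30·sin60°·4.2 − 25·5.4 − (12.73·2.4)·3.3 = 0 → C_y = 344.941/6.3 = 54.7525 ≈ 54.75 kN.
ΣF_y = 0: A_y + 54.7525 − 30·sin60° − 25 − 12.73·2.4 = 0 → A_y = 26.78 kN.
ΣF_x = 0: A_x + 30·cos60° = 0 → A_x = -15.00 kN.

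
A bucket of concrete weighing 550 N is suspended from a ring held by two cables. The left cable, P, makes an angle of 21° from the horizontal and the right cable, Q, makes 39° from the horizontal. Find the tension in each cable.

T_P = 493.6 N, T_Q = 592.9 N

ΣF_x = 0: −T_P·cos21° + T_Q·cos39° = 0 → T_Q = 1.20129·T_P.
ΣF_y = 0: T_P·sin21° + T_Q·sin39° = 550.
Substitute: T_P·(0.358368 + 1.20129·0.62932) = 550 → T_P = 493.555 ≈ 493.6 N.
Then T_Q = 1.20129 × 493.555 = 592.9 N.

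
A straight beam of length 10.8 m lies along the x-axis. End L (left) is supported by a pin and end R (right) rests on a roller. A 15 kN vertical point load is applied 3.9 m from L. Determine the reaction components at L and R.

Taking moments about L: R_y·10.8 − 15·3.9 = 0 → R_y = 58.5/10.8 = 5.41667 ≈ 5.417 kN.
ΣF_y = 0: L_y + 5.41667 − 15 = 0 → L_y = 9.583 kN.
ΣF_x = 0: no horizontal applied forces, so L_x = 0.

L_x = 0, L_y = 9.583 kN, R_y = 5.417 kN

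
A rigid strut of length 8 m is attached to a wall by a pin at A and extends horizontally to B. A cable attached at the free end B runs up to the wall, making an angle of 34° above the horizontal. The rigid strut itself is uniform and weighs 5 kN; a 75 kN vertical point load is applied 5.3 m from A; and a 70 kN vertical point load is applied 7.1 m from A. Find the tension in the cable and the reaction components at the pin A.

T = 204.4 kN, A_x = 169.5 kN, A_y = 35.69 kN

ΣM about A: T·sin34°·8 − 5·4 − 75·5.3 − 70·7.1 = 0 → T = 914.5/(8·0.559193) = 204.424 ≈ 204.4 kN.
ΣF_x = 0: A_x − T·cos34° = 0 → A_x = 204.424 × 0.829038 = 169.5 kN.
ΣF_y = 0: A_y + T·sin34° − 5 − 75 − 70 = 0 → A_y = 150 − 204.424 × 0.559193 = 35.69 kN.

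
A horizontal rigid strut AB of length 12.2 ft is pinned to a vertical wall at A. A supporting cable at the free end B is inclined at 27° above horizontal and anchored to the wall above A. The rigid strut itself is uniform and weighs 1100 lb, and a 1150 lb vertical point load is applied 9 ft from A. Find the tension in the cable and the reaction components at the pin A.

T = 3080 lb, A_x = 2744 lb, A_y = 851.6 lb

ΣM about A: T·sin27°·12.2 − 1100·6.1 − 1150·9 = 0 → T = 17060/(12.2·0.45399) = 3080.16 ≈ 3080 lb.
ΣF_x = 0: A_x − T·cos27° = 0 → A_x = 3080.16 × 0.891007 = 2744 lb.
ΣF_y = 0: A_y + T·sin27° − 1100 − 1150 = 0 → A_y = 2250 − 3080.16 × 0.45399 = 851.6 lb.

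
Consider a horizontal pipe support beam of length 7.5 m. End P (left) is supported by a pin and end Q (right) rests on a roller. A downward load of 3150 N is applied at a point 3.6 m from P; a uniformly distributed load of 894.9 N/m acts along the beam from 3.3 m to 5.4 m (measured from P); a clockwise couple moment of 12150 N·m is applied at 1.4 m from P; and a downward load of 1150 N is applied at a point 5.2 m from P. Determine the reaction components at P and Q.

P_x = 0, P_y = 1160 N, Q_y = 5019 N

Resultant of the distributed load: 894.9 × 2.1 = 1879.29 N at 4.35 m from P.
Taking moments about P: Q_y·7.5 − 3150·3.6 − (894.9·2.1)·4.35 − 12150 − 1150·5.2 = 0 → Q_y = 37644.9115/7.5 = 5019.32 ≈ 5019 N.
ΣF_y = 0: P_y + 5019.32 − 3150 − 894.9·2.1 − 1150 = 0 → P_y = 1160 N.
ΣF_x = 0: no horizontal applied forces, so P_x = 0.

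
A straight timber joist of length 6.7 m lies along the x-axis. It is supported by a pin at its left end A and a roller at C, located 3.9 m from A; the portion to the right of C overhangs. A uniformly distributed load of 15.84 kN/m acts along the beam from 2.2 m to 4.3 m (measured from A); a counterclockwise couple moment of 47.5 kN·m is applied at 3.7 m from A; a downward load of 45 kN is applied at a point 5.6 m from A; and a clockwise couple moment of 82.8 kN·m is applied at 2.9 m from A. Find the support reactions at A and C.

A_x = 0, A_y = -23.12 kN, C_y = 101.4 kN

Resultant of the distributed load: 15.84 × 2.1 = 33.264 kN at 3.25 m from A.
ΣM about A: C_y·3.9 − (15.84·2.1)·3.25 + 47.5 − 45·5.6 − 82.8 = 0 → C_y = 395.408/3.9 = 101.387 ≈ 101.4 kN.
ΣF_y = 0: A_y + 101.387 − 15.84·2.1 − 45 = 0 → A_y = -23.12 kN.
ΣF_x = 0: no horizontal applied forces, so A_x = 0.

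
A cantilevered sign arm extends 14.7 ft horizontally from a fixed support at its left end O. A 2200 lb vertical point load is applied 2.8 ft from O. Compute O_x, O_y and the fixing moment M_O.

O_x = 0, O_y = 2200 lb, M_O = 6160 lb·ft

ΣF_x = 0: O_x = 0.
ΣF_y = 0: O_y − 2200 = 0 → O_y = 2200 lb.
ΣM about O: M_O − 2200·2.8 = 0 → M_O = 6160 lb·ft.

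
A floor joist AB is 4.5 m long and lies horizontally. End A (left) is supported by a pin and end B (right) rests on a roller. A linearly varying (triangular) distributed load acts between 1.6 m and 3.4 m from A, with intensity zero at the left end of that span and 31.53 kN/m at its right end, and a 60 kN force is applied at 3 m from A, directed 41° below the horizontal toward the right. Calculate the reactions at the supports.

Resultant of the triangular load: ½ × 31.53 × 1.8 = 28.377 kN, acting at 2.8 m from A (one-third of the span from the peak).
Moments about A: B_y·4.5 − (½·31.53·1.8)·2.8 − 60·sin41°·3 = 0 → B_y = 197.546/4.5 = 43.8991 ≈ 43.90 kN.
ΣF_y = 0: A_y + 43.8991 − ½·31.53·1.8 − 60·sin41° = 0 → A_y = 23.84 kN.
ΣF_x = 0: A_x + 60·cos41° = 0 → A_x = -45.28 kN.

A_x = -45.28 kN, A_y = 23.84 kN, B_y = 43.90 kN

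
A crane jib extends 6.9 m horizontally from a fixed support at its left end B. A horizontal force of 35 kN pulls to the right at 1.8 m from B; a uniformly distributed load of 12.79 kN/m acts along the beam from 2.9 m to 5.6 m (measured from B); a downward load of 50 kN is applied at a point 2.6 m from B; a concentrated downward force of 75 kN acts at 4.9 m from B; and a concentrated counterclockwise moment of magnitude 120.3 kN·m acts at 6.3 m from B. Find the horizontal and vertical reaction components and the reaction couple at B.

Resultant of the distributed load: 12.79 × 2.7 = 34.533 kN at 4.25 m from B.
ΣF_x = 0: B_x + 35 = 0 → B_x = -35.00 kN.
ΣF_y = 0: B_y − 12.79·2.7 − 50 − 75 = 0 → B_y = 159.5 kN.
ΣM about B: M_B − (12.79·2.7)·4.25 − 50·2.6 − 75·4.9 + 120.3 = 0 → M_B = 524.0 kN·m.

B_x = -35.00 kN, B_y = 159.5 kN, M_B = 524.0 kN·m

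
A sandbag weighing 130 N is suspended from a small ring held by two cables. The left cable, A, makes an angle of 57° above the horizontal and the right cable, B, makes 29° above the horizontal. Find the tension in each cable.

ΣF_x = 0: −T_A·cos57° + T_B·cos29° = 0 → T_B = 0.622715·T_A.
ΣF_y = 0: T_A·sin57° + T_B·sin29° = 130.
Substitute: T_A·(0.838671 + 0.622715·0.48481) = 130 → T_A = 113.978 ≈ 114.0 N.
Then T_B = 0.622715 × 113.978 = 70.98 N.

T_A = 114.0 N, T_B = 70.98 N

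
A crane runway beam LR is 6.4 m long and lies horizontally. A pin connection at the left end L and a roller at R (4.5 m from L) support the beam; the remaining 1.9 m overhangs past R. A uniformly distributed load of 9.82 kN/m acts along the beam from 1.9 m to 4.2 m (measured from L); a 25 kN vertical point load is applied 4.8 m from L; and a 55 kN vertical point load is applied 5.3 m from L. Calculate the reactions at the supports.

Resultant of the distributed load: 9.82 × 2.3 = 22.586 kN at 3.05 m from L.
Moments about L: R_y·4.5 − (9.82·2.3)·3.05 − 25·4.8 − 55·5.3 = 0 → R_y = 480.3873/4.5 = 106.753 ≈ 106.8 kN.
ΣF_y = 0: L_y + 106.753 − 9.82·2.3 − 25 − 55 = 0 → L_y = -4.167 kN.
ΣF_x = 0: no horizontal applied forces, so L_x = 0.

L_x = 0, L_y = -4.167 kN, R_y = 106.8 kN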